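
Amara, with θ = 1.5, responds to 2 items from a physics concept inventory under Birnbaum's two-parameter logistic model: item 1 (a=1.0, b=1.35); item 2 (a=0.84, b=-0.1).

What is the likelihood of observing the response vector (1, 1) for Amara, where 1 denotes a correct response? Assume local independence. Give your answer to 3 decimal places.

P(θ) = 1 / (1 + exp(−a(θ − b)))
P_1 = 1/(1+e^{-0.1500}) = 0.5374
P_2 = 1/(1+e^{-1.3440}) = 0.7931
L = P_1 × P_2 = 0.5374 × 0.7931 = 0.42626

0.426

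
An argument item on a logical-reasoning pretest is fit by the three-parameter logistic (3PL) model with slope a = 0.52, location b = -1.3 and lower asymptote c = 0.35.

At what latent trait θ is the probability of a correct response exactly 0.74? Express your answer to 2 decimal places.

-0.52

P(θ) = c + (1 − c) · 1 / (1 + exp(−a(θ − b)))
Remove guessing floor: (0.74 − 0.35)/(1 − 0.35) = 0.6000
logit = ln(0.6000/0.4000) = 0.4055
θ = b + logit/(a) = -1.3 + 0.4055/0.5200 = -0.5203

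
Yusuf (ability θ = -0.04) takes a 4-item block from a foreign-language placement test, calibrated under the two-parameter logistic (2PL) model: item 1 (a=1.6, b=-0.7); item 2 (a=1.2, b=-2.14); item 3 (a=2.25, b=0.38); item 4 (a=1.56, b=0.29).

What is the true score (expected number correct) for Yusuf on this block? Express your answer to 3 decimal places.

2.321

P(θ) = 1 / (1 + exp(−a(θ − b)))
P_1 = 1/(1+e^{-1.0560}) = 0.7419
P_2 = 1/(1+e^{-2.5200}) = 0.9255
P_3 = 1/(1+e^{0.9450}) = 0.2799
P_4 = 1/(1+e^{0.5148}) = 0.3741
E[score] = 0.7419 + 0.9255 + 0.2799 + 0.3741 = 2.3214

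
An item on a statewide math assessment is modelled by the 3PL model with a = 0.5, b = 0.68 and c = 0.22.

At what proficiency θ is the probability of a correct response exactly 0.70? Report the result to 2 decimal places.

P(θ) = c + (1 − c) · 1 / (1 + exp(−a(θ − b)))
Remove guessing floor: (0.70 − 0.22)/(1 − 0.22) = 0.6154
logit = ln(0.6154/0.3846) = 0.4700
θ = b + logit/(a) = 0.68 + 0.4700/0.5000 = 1.6200

1.62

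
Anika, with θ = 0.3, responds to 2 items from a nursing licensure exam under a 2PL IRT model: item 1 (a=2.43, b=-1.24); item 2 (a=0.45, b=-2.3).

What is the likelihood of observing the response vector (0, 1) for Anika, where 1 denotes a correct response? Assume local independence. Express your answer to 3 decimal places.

P(θ) = 1 / (1 + exp(−a(θ − b)))
P_1 = 1/(1+e^{-3.7422}) = 0.9768
P_2 = 1/(1+e^{-1.1700}) = 0.7631
L = (1−P_1) × P_2 = 0.0232 × 0.7631 = 0.01767

0.018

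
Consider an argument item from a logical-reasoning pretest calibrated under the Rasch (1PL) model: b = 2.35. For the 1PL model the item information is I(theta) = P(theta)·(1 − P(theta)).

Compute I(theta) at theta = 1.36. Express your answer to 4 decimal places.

P = 1/(1+e^{0.9900}) = 0.2709
P(1−P) = 0.2709 × 0.7291 = 0.1975
I = P(1−P) = 0.19752

0.1975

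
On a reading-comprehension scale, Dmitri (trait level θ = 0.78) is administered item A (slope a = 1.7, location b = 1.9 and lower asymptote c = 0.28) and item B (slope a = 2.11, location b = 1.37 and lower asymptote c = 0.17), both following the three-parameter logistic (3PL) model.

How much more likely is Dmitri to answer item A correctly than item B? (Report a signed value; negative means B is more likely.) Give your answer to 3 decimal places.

0.018

P(θ) = c + (1 − c) · 1 / (1 + exp(−a(θ − b)))
P_A = 0.3734
P_B = 0.3556
P_A − P_B = 0.0178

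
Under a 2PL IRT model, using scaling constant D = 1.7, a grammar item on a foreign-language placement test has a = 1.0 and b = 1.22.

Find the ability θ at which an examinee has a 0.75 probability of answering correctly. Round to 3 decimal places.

P(θ) = 1 / (1 + exp(−D·a(θ − b)))
logit = ln(0.7500/0.2500) = 1.0986
θ = b + logit/(1.7·a) = 1.22 + 1.0986/1.7000 = 1.8662

1.866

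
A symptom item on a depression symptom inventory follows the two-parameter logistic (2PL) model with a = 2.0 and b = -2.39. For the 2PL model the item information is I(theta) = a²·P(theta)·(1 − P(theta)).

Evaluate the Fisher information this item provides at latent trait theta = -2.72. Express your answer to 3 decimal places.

0.899

P = 1/(1+e^{0.6600}) = 0.3407
P(1−P) = 0.3407 × 0.6593 = 0.2246
I = a² × P(1−P) = 2.0² × 0.2246 = 0.89854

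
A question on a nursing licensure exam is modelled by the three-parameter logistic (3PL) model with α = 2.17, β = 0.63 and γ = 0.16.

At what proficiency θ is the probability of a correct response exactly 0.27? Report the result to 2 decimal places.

P(θ) = γ + (1 − γ) · 1 / (1 + exp(−α(θ − β)))
Remove guessing floor: (0.27 − 0.16)/(1 − 0.16) = 0.1310
logit = ln(0.1310/0.8690) = -1.8926
θ = β + logit/(α) = 0.63 + (-1.8926)/2.1700 = -0.2421

-0.24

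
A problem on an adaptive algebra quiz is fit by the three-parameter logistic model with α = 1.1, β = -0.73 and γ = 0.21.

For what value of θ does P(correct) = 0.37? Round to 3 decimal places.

P(θ) = γ + (1 − γ) · 1 / (1 + exp(−α(θ − β)))
Remove guessing floor: (0.37 − 0.21)/(1 − 0.21) = 0.2025
logit = ln(0.2025/0.7975) = -1.3705
θ = β + logit/(α) = -0.73 + (-1.3705)/1.1000 = -1.9760

-1.976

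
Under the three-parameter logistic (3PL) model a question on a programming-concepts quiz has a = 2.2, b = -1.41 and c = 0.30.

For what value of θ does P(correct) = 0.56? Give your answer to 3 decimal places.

-1.649

P(θ) = c + (1 − c) · 1 / (1 + exp(−a(θ − b)))
Remove guessing floor: (0.56 − 0.30)/(1 − 0.30) = 0.3714
logit = ln(0.3714/0.6286) = -0.5261
θ = b + logit/(a) = -1.41 + (-0.5261)/2.2000 = -1.6491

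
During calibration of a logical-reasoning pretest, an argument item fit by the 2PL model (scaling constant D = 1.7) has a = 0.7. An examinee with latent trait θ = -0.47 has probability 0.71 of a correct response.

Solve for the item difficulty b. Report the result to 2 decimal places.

P(θ) = 1 / (1 + exp(−D·a(θ − b)))
logit(0.71) = ln(0.71/0.29) = 0.8954
b = θ − logit/(1.7·a) = -0.47 − 0.8954/1.1900 = -1.2224

-1.22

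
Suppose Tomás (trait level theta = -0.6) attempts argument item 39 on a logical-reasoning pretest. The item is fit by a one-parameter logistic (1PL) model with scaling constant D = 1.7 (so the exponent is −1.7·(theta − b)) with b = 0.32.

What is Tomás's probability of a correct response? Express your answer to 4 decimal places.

0.1731

P(theta) = 1 / (1 + exp(−D·(theta − b)))
Exponent: 1.7 × (-0.6 − 0.32) = -1.5640
1/(1 + e^{1.5640}) = 0.1731
P = 0.1731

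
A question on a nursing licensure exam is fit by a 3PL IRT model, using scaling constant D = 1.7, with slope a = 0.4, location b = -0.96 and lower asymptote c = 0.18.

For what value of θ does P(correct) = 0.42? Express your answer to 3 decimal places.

-2.258

P(θ) = c + (1 − c) · 1 / (1 + exp(−D·a(θ − b)))
Remove guessing floor: (0.42 − 0.18)/(1 − 0.18) = 0.2927
logit = ln(0.2927/0.7073) = -0.8824
θ = b + logit/(1.7·a) = -0.96 + (-0.8824)/0.6800 = -2.2576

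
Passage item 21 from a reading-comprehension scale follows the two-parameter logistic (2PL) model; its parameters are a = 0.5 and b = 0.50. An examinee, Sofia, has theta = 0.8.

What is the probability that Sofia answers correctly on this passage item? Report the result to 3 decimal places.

P(theta) = 1 / (1 + exp(−a(theta − b)))
Exponent: 0.5 × (0.8 − 0.50) = 0.1500
1/(1 + e^{-0.1500}) = 0.5374

0.537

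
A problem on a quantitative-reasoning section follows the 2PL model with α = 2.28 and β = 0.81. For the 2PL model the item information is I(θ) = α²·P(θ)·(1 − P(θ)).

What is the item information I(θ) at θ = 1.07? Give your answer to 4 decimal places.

1.1918

P = 1/(1+e^{-0.5928}) = 0.6440
P(1−P) = 0.6440 × 0.3560 = 0.2293
I = α² × P(1−P) = 2.28² × 0.2293 = 1.19179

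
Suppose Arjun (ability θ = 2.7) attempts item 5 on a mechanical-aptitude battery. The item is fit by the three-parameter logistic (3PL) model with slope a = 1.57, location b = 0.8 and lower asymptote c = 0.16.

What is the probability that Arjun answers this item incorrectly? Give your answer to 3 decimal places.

0.040

P(θ) = c + (1 − c) · 1 / (1 + exp(−a(θ − b)))
Exponent: 1.57 × (2.7 − 0.8) = 2.9830
1/(1 + e^{-2.9830}) = 0.9518
P = 0.16 + 0.84 × 0.9518 = 0.9595
P(incorrect) = 1 − 0.9595 = 0.0405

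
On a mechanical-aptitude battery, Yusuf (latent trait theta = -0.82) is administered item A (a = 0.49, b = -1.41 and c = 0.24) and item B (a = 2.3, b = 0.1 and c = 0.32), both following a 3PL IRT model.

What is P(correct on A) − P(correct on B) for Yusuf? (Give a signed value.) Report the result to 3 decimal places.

0.281

P(theta) = c + (1 − c) · 1 / (1 + exp(−a(theta − b)))
P_A = 0.6745
P_B = 0.3931
P_A − P_B = 0.2814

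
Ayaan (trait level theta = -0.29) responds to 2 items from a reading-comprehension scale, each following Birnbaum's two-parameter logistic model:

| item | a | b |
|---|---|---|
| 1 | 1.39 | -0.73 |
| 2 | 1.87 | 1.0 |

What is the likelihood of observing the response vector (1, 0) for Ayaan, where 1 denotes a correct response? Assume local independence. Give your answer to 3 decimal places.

P(theta) = 1 / (1 + exp(−a(theta − b)))
P_1 = 1/(1+e^{-0.6116}) = 0.6483
P_2 = 1/(1+e^{2.4123}) = 0.0822
L = P_1 × (1−P_2) = 0.6483 × 0.9178 = 0.59499

0.595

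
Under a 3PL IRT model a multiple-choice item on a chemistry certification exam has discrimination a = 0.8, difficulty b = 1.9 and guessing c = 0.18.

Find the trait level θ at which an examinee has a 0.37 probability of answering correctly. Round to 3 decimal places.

0.402

P(θ) = c + (1 − c) · 1 / (1 + exp(−a(θ − b)))
Remove guessing floor: (0.37 − 0.18)/(1 − 0.18) = 0.2317
logit = ln(0.2317/0.7683) = -1.1987
θ = b + logit/(a) = 1.9 + (-1.1987)/0.8000 = 0.4016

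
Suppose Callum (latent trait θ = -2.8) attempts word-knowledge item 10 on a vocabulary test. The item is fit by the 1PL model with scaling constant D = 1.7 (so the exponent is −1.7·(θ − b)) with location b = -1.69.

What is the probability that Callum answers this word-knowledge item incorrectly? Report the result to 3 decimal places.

0.868

P(θ) = 1 / (1 + exp(−D·(θ − b)))
Exponent: 1.7 × (-2.8 − (-1.69)) = -1.8870
1/(1 + e^{1.8870}) = 0.1316
P = 0.1316
P(incorrect) = 1 − 0.1316 = 0.8684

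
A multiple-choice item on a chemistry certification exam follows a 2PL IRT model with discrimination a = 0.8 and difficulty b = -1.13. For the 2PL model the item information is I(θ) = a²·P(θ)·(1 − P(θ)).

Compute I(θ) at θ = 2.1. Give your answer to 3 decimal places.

P = 1/(1+e^{-2.5840}) = 0.9298
P(1−P) = 0.9298 × 0.0702 = 0.0653
I = a² × P(1−P) = 0.8² × 0.0653 = 0.04176

0.042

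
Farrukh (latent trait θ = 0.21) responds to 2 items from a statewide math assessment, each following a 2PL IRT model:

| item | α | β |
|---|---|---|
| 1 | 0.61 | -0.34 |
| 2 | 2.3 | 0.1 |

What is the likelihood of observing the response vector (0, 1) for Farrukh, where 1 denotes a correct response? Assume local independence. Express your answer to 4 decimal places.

P(θ) = 1 / (1 + exp(−α(θ − β)))
P_1 = 1/(1+e^{-0.3355}) = 0.5831
P_2 = 1/(1+e^{-0.2530}) = 0.5629
L = (1−P_1) × P_2 = 0.4169 × 0.5629 = 0.23468

0.2347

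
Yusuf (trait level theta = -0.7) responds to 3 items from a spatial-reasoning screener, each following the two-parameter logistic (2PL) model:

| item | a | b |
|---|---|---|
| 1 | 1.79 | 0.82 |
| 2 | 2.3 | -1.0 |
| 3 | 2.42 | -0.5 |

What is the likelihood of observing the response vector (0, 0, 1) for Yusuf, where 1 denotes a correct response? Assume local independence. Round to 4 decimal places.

P(theta) = 1 / (1 + exp(−a(theta − b)))
P_1 = 1/(1+e^{2.7208}) = 0.0618
P_2 = 1/(1+e^{-0.6900}) = 0.6660
P_3 = 1/(1+e^{0.4840}) = 0.3813
L = (1−P_1) × (1−P_2) × P_3 = 0.9382 × 0.3340 × 0.3813 = 0.11950

0.1195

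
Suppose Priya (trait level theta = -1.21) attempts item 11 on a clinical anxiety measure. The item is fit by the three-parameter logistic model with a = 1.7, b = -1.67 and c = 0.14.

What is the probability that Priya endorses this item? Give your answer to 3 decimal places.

P(theta) = c + (1 − c) · 1 / (1 + exp(−a(theta − b)))
Exponent: 1.7 × (-1.21 − (-1.67)) = 0.7820
1/(1 + e^{-0.7820}) = 0.6861
P = 0.14 + 0.86 × 0.6861 = 0.7301

0.730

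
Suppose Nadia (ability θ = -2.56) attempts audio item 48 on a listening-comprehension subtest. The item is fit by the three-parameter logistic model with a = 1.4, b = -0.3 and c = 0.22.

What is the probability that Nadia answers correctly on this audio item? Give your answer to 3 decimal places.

P(θ) = c + (1 − c) · 1 / (1 + exp(−a(θ − b)))
Exponent: 1.4 × (-2.56 − (-0.3)) = -3.1640
1/(1 + e^{3.1640}) = 0.0405
P = 0.22 + 0.78 × 0.0405 = 0.2516

0.252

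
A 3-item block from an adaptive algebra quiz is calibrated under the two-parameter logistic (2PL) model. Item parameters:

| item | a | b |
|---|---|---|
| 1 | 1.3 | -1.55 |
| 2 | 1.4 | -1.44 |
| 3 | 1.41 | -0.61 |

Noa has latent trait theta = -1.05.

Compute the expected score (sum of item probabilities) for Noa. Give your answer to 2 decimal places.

P(theta) = 1 / (1 + exp(−a(theta − b)))
P_1 = 1/(1+e^{-0.6500}) = 0.6570
P_2 = 1/(1+e^{-0.5460}) = 0.6332
P_3 = 1/(1+e^{0.6204}) = 0.3497
E[score] = 0.6570 + 0.6332 + 0.3497 = 1.6399

1.64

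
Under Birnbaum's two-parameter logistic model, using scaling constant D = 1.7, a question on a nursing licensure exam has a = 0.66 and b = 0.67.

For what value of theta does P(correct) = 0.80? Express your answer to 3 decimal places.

1.906

P(theta) = 1 / (1 + exp(−D·a(theta − b)))
logit = ln(0.8000/0.2000) = 1.3863
theta = b + logit/(1.7·a) = 0.67 + 1.3863/1.1220 = 1.9056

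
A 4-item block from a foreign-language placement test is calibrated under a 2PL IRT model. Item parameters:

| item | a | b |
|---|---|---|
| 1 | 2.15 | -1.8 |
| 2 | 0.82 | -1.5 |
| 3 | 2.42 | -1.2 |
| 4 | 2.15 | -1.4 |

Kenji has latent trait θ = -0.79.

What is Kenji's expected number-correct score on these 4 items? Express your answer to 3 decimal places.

3.057

P(θ) = 1 / (1 + exp(−a(θ − b)))
P_1 = 1/(1+e^{-2.1715}) = 0.8977
P_2 = 1/(1+e^{-0.5822}) = 0.6416
P_3 = 1/(1+e^{-0.9922}) = 0.7295
P_4 = 1/(1+e^{-1.3115}) = 0.7878
E[score] = 0.8977 + 0.6416 + 0.7295 + 0.7878 = 3.0565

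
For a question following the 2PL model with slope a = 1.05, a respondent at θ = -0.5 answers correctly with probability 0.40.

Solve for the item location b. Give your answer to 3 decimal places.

P(θ) = 1 / (1 + exp(−a(θ − b)))
logit(0.40) = ln(0.40/0.60) = -0.4055
b = θ − logit/(a) = -0.5 − (-0.4055)/1.0500 = -0.1138

-0.114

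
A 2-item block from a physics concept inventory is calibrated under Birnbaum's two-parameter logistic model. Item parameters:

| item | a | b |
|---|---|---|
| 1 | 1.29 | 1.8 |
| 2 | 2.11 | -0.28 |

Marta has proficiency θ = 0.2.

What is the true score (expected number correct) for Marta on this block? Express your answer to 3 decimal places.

0.846

P(θ) = 1 / (1 + exp(−a(θ − b)))
P_1 = 1/(1+e^{2.0640}) = 0.1126
P_2 = 1/(1+e^{-1.0128}) = 0.7336
E[score] = 0.1126 + 0.7336 = 0.8462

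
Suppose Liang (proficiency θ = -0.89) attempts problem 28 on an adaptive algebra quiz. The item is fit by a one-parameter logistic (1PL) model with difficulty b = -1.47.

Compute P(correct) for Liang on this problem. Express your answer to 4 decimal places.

P(θ) = 1 / (1 + exp(−(θ − b)))
Exponent: (-0.89 − (-1.47)) = 0.5800
1/(1 + e^{-0.5800}) = 0.6411
P = 0.6411

0.6411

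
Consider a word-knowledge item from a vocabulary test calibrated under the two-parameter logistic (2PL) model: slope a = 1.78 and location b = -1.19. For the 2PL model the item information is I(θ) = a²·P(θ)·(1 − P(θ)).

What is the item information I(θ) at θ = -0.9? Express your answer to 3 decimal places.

P = 1/(1+e^{-0.5162}) = 0.6263
P(1−P) = 0.6263 × 0.3737 = 0.2341
I = a² × P(1−P) = 1.78² × 0.2341 = 0.74159

0.742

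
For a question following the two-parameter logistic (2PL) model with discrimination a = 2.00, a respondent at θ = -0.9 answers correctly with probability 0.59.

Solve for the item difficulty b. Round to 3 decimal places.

P(θ) = 1 / (1 + exp(−a(θ − b)))
logit(0.59) = ln(0.59/0.41) = 0.3640
b = θ − logit/(a) = -0.9 − 0.3640/2.0000 = -1.0820

-1.082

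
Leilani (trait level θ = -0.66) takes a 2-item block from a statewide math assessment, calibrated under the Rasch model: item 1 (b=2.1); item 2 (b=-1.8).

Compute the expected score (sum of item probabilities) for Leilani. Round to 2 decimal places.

0.82

P(θ) = 1 / (1 + exp(−(θ − b)))
P_1 = 1/(1+e^{2.7600}) = 0.0595
P_2 = 1/(1+e^{-1.1400}) = 0.7577
E[score] = 0.0595 + 0.7577 = 0.8172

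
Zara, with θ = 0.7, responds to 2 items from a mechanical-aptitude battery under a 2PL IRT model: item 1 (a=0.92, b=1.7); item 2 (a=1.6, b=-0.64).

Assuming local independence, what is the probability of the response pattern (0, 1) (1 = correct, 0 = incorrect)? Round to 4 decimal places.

P(θ) = 1 / (1 + exp(−a(θ − b)))
P_1 = 1/(1+e^{0.9200}) = 0.2850
P_2 = 1/(1+e^{-2.1440}) = 0.8951
L = (1−P_1) × P_2 = 0.7150 × 0.8951 = 0.64004

0.6400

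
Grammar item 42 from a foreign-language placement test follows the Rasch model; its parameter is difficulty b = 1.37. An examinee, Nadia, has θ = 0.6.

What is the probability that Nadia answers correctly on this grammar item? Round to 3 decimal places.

P(θ) = 1 / (1 + exp(−(θ − b)))
Exponent: (0.6 − 1.37) = -0.7700
1/(1 + e^{0.7700}) = 0.3165
P = 0.3165

0.316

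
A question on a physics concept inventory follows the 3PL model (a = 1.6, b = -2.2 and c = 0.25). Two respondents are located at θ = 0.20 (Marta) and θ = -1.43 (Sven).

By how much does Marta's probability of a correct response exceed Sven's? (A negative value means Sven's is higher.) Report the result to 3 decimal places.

0.154

P(θ) = c + (1 − c) · 1 / (1 + exp(−a(θ − b)))
P(Marta) = 0.9842  [exponent 3.8400]
P(Sven) = 0.8306  [exponent 1.2320]
Difference = 0.9842 − 0.8306 = 0.1536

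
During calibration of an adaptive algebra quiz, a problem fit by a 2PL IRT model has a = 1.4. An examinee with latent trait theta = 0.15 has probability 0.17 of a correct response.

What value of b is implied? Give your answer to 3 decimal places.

P(theta) = 1 / (1 + exp(−a(theta − b)))
logit(0.17) = ln(0.17/0.83) = -1.5856
b = theta − logit/(a) = 0.15 − (-1.5856)/1.4000 = 1.2826

1.283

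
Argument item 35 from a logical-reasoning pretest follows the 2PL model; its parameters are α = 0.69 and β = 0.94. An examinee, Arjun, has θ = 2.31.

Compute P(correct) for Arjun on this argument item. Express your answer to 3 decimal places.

0.720

P(θ) = 1 / (1 + exp(−α(θ − β)))
Exponent: 0.69 × (2.31 − 0.94) = 0.9453
1/(1 + e^{-0.9453}) = 0.7202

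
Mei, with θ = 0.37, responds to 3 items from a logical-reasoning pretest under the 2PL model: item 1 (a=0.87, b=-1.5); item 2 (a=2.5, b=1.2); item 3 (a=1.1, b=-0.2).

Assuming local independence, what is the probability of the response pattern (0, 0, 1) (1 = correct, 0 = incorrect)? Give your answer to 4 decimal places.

0.0951

P(θ) = 1 / (1 + exp(−a(θ − b)))
P_1 = 1/(1+e^{-1.6269}) = 0.8357
P_2 = 1/(1+e^{2.0750}) = 0.1116
P_3 = 1/(1+e^{-0.6270}) = 0.6518
L = (1−P_1) × (1−P_2) × P_3 = 0.1643 × 0.8884 × 0.6518 = 0.09512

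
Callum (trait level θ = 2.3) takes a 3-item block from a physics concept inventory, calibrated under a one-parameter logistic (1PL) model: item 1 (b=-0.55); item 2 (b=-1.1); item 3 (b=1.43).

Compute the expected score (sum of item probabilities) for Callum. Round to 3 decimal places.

P(θ) = 1 / (1 + exp(−(θ − b)))
P_1 = 1/(1+e^{-2.8500}) = 0.9453
P_2 = 1/(1+e^{-3.4000}) = 0.9677
P_3 = 1/(1+e^{-0.8700}) = 0.7047
E[score] = 0.9453 + 0.9677 + 0.7047 = 2.6178

2.618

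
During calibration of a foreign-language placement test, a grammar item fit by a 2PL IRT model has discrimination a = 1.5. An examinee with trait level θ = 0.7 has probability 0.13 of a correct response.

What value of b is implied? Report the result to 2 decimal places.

1.97

P(θ) = 1 / (1 + exp(−a(θ − b)))
logit(0.13) = ln(0.13/0.87) = -1.9010
b = θ − logit/(a) = 0.7 − (-1.9010)/1.5000 = 1.9673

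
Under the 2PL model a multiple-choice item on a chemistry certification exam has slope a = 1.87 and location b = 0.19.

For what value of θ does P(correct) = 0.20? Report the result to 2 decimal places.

P(θ) = 1 / (1 + exp(−a(θ − b)))
logit = ln(0.2000/0.8000) = -1.3863
θ = b + logit/(a) = 0.19 + (-1.3863)/1.8700 = -0.5513

-0.55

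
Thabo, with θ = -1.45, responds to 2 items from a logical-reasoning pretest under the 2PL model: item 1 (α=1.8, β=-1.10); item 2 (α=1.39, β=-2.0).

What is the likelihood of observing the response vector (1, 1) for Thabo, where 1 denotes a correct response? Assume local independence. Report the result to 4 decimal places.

0.2371

P(θ) = 1 / (1 + exp(−α(θ − β)))
P_1 = 1/(1+e^{0.6300}) = 0.3475
P_2 = 1/(1+e^{-0.7645}) = 0.6823
L = P_1 × P_2 = 0.3475 × 0.6823 = 0.23712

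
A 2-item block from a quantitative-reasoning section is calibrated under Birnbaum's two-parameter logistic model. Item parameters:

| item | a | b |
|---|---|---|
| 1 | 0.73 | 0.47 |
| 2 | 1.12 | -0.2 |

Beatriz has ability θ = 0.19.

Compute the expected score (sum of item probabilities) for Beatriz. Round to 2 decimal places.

1.06

P(θ) = 1 / (1 + exp(−a(θ − b)))
P_1 = 1/(1+e^{0.2044}) = 0.4491
P_2 = 1/(1+e^{-0.4368}) = 0.6075
E[score] = 0.4491 + 0.6075 = 1.0566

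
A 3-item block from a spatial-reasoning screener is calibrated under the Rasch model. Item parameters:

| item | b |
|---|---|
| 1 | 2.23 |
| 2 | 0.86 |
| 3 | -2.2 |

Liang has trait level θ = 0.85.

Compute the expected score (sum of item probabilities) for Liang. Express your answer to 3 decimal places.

P(θ) = 1 / (1 + exp(−(θ − b)))
P_1 = 1/(1+e^{1.3800}) = 0.2010
P_2 = 1/(1+e^{0.0100}) = 0.4975
P_3 = 1/(1+e^{-3.0500}) = 0.9548
E[score] = 0.2010 + 0.4975 + 0.9548 = 1.6533

1.653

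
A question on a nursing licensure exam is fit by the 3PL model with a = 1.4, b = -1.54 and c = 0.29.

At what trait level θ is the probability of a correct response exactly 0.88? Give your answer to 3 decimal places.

P(θ) = c + (1 − c) · 1 / (1 + exp(−a(θ − b)))
Remove guessing floor: (0.88 − 0.29)/(1 − 0.29) = 0.8310
logit = ln(0.8310/0.1690) = 1.5926
θ = b + logit/(a) = -1.54 + 1.5926/1.4000 = -0.4024

-0.402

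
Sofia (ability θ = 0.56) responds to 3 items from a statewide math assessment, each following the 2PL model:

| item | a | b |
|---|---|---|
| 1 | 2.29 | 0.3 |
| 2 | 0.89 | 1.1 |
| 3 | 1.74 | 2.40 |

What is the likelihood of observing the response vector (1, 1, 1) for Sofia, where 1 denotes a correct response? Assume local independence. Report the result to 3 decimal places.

P(θ) = 1 / (1 + exp(−a(θ − b)))
P_1 = 1/(1+e^{-0.5954}) = 0.6446
P_2 = 1/(1+e^{0.4806}) = 0.3821
P_3 = 1/(1+e^{3.2016}) = 0.0391
L = P_1 × P_2 × P_3 = 0.6446 × 0.3821 × 0.0391 = 0.00963

0.010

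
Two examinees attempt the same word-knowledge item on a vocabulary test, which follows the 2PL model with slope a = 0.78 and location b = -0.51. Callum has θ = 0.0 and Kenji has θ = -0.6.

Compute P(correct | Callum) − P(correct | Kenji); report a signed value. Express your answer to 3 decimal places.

P(θ) = 1 / (1 + exp(−a(θ − b)))
P(Callum) = 0.5982  [exponent 0.3978]
P(Kenji) = 0.4825  [exponent -0.0702]
Difference = 0.5982 − 0.4825 = 0.1157

0.116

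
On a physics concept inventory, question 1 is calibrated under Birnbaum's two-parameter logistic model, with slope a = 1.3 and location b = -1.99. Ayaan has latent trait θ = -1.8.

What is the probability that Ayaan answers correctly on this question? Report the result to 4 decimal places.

P(θ) = 1 / (1 + exp(−a(θ − b)))
Exponent: 1.3 × (-1.8 − (-1.99)) = 0.2470
1/(1 + e^{-0.2470}) = 0.5614

0.5614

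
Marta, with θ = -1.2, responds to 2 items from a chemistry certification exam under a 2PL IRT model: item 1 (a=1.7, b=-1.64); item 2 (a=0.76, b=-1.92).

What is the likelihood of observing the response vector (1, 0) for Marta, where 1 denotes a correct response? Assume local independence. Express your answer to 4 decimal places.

P(θ) = 1 / (1 + exp(−a(θ − b)))
P_1 = 1/(1+e^{-0.7480}) = 0.6787
P_2 = 1/(1+e^{-0.5472}) = 0.6335
L = P_1 × (1−P_2) = 0.6787 × 0.3665 = 0.24877

0.2488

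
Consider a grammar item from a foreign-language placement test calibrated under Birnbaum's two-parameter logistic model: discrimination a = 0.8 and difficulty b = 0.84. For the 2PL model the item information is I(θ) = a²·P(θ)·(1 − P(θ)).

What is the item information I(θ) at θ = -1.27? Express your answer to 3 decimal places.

0.084

P = 1/(1+e^{1.6880}) = 0.1560
P(1−P) = 0.1560 × 0.8440 = 0.1317
I = a² × P(1−P) = 0.8² × 0.1317 = 0.08428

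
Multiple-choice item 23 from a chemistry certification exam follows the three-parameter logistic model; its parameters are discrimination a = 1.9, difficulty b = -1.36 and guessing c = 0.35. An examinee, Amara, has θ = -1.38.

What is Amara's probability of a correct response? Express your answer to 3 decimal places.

0.669

P(θ) = c + (1 − c) · 1 / (1 + exp(−a(θ − b)))
Exponent: 1.9 × (-1.38 − (-1.36)) = -0.0380
1/(1 + e^{0.0380}) = 0.4905
P = 0.35 + 0.65 × 0.4905 = 0.6688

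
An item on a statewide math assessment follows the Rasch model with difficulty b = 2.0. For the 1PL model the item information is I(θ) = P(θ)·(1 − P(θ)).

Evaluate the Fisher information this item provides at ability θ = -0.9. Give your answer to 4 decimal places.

P = 1/(1+e^{2.9000}) = 0.0522
P(1−P) = 0.0522 × 0.9478 = 0.0494
I = P(1−P) = 0.04943

0.0494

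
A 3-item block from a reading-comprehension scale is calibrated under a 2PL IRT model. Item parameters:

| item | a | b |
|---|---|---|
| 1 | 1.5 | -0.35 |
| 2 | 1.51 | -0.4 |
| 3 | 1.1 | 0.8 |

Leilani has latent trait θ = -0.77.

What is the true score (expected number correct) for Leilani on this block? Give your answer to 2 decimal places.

0.86

P(θ) = 1 / (1 + exp(−a(θ − b)))
P_1 = 1/(1+e^{0.6300}) = 0.3475
P_2 = 1/(1+e^{0.5587}) = 0.3638
P_3 = 1/(1+e^{1.7270}) = 0.1510
E[score] = 0.3475 + 0.3638 + 0.1510 = 0.8623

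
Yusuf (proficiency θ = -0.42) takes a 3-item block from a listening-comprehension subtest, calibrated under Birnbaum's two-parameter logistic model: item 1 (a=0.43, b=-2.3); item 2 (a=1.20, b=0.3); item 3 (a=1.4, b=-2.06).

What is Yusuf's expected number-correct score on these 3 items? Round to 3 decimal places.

P(θ) = 1 / (1 + exp(−a(θ − b)))
P_1 = 1/(1+e^{-0.8084}) = 0.6918
P_2 = 1/(1+e^{0.8640}) = 0.2965
P_3 = 1/(1+e^{-2.2960}) = 0.9085
E[score] = 0.6918 + 0.2965 + 0.9085 = 1.8968

1.897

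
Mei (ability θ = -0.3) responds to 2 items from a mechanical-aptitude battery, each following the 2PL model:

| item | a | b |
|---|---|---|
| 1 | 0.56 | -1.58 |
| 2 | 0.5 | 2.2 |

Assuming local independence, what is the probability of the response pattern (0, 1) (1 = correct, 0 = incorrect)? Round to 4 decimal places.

P(θ) = 1 / (1 + exp(−a(θ − b)))
P_1 = 1/(1+e^{-0.7168}) = 0.6719
P_2 = 1/(1+e^{1.2500}) = 0.2227
L = (1−P_1) × P_2 = 0.3281 × 0.2227 = 0.07307

0.0731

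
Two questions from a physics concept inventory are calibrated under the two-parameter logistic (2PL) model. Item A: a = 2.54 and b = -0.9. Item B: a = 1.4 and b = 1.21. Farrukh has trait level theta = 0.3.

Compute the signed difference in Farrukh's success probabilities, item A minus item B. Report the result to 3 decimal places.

0.736

P(theta) = 1 / (1 + exp(−a(theta − b)))
P_A = 0.9547
P_B = 0.2186
P_A − P_B = 0.7361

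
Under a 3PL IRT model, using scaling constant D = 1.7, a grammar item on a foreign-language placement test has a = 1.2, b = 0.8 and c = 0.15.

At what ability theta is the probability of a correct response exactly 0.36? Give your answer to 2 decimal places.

0.25

P(theta) = c + (1 − c) · 1 / (1 + exp(−D·a(theta − b)))
Remove guessing floor: (0.36 − 0.15)/(1 − 0.15) = 0.2471
logit = ln(0.2471/0.7529) = -1.1144
theta = b + logit/(1.7·a) = 0.8 + (-1.1144)/2.0400 = 0.2537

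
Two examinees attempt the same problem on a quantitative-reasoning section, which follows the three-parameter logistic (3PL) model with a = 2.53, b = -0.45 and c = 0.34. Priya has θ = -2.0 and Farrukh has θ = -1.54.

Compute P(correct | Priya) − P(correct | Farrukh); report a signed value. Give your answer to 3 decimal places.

-0.027

P(θ) = c + (1 − c) · 1 / (1 + exp(−a(θ − b)))
P(Priya) = 0.3528  [exponent -3.9215]
P(Farrukh) = 0.3794  [exponent -2.7577]
Difference = 0.3528 − 0.3794 = -0.0265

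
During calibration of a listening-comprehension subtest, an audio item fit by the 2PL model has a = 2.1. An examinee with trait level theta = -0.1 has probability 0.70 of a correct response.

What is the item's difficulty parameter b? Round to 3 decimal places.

P(theta) = 1 / (1 + exp(−a(theta − b)))
logit(0.70) = ln(0.70/0.30) = 0.8473
b = theta − logit/(a) = -0.1 − 0.8473/2.1000 = -0.5035

-0.503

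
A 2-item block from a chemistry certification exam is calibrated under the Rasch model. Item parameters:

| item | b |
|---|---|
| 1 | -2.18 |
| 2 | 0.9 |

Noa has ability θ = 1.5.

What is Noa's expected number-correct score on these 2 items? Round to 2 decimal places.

1.62

P(θ) = 1 / (1 + exp(−(θ − b)))
P_1 = 1/(1+e^{-3.6800}) = 0.9754
P_2 = 1/(1+e^{-0.6000}) = 0.6457
E[score] = 0.9754 + 0.6457 = 1.6211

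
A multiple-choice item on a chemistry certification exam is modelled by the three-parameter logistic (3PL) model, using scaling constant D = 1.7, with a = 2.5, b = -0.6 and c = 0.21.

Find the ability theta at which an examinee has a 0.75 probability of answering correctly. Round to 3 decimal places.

-0.419

P(theta) = c + (1 − c) · 1 / (1 + exp(−D·a(theta − b)))
Remove guessing floor: (0.75 − 0.21)/(1 − 0.21) = 0.6835
logit = ln(0.6835/0.3165) = 0.7701
theta = b + logit/(1.7·a) = -0.6 + 0.7701/4.2500 = -0.4188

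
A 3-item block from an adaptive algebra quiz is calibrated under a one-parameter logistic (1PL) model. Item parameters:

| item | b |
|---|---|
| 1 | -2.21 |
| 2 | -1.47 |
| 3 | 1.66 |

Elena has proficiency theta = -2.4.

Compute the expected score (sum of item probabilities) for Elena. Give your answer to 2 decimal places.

P(theta) = 1 / (1 + exp(−(theta − b)))
P_1 = 1/(1+e^{0.1900}) = 0.4526
P_2 = 1/(1+e^{0.9300}) = 0.2829
P_3 = 1/(1+e^{4.0600}) = 0.0170
E[score] = 0.4526 + 0.2829 + 0.0170 = 0.7525

0.75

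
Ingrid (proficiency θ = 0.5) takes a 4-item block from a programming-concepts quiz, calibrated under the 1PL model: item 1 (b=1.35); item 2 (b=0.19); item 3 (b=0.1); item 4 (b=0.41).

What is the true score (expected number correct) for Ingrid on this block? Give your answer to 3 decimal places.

1.997

P(θ) = 1 / (1 + exp(−(θ − b)))
P_1 = 1/(1+e^{0.8500}) = 0.2994
P_2 = 1/(1+e^{-0.3100}) = 0.5769
P_3 = 1/(1+e^{-0.4000}) = 0.5987
P_4 = 1/(1+e^{-0.0900}) = 0.5225
E[score] = 0.2994 + 0.5769 + 0.5987 + 0.5225 = 1.9975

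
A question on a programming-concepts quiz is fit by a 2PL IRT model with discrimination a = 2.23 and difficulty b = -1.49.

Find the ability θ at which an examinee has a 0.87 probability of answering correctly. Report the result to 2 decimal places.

P(θ) = 1 / (1 + exp(−a(θ − b)))
logit = ln(0.8700/0.1300) = 1.9010
θ = b + logit/(a) = -1.49 + 1.9010/2.2300 = -0.6376

-0.64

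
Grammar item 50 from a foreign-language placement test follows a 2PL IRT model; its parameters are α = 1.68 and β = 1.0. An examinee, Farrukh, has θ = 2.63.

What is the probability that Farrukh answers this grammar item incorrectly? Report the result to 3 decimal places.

P(θ) = 1 / (1 + exp(−α(θ − β)))
Exponent: 1.68 × (2.63 − 1.0) = 2.7384
1/(1 + e^{-2.7384}) = 0.9393
P(incorrect) = 1 − 0.9393 = 0.0607

0.061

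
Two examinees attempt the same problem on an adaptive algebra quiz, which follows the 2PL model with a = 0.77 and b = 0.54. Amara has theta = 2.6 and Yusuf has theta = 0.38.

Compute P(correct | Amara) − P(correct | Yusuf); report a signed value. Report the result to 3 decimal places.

0.361

P(theta) = 1 / (1 + exp(−a(theta − b)))
P(Amara) = 0.8301  [exponent 1.5862]
P(Yusuf) = 0.4692  [exponent -0.1232]
Difference = 0.8301 − 0.4692 = 0.3608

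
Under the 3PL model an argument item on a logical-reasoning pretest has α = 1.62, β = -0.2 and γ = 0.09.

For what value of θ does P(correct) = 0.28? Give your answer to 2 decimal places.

P(θ) = γ + (1 − γ) · 1 / (1 + exp(−α(θ − β)))
Remove guessing floor: (0.28 − 0.09)/(1 − 0.09) = 0.2088
logit = ln(0.2088/0.7912) = -1.3322
θ = β + logit/(α) = -0.2 + (-1.3322)/1.6200 = -1.0224

-1.02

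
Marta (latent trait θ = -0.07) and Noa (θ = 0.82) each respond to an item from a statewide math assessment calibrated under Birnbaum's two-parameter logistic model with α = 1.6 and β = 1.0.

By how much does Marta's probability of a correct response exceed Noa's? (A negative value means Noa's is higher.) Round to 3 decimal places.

-0.276

P(θ) = 1 / (1 + exp(−α(θ − β)))
P(Marta) = 0.1529  [exponent -1.7120]
P(Noa) = 0.4285  [exponent -0.2880]
Difference = 0.1529 − 0.4285 = -0.2756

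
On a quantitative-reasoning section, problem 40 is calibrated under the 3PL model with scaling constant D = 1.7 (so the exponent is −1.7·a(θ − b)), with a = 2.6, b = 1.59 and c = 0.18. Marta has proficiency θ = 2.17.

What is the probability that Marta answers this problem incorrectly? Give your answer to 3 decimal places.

0.059

P(θ) = c + (1 − c) · 1 / (1 + exp(−D·a(θ − b)))
Exponent: 1.7 × 2.6 × (2.17 − 1.59) = 2.5636
1/(1 + e^{-2.5636}) = 0.9285
P = 0.18 + 0.82 × 0.9285 = 0.9414
P(incorrect) = 1 − 0.9414 = 0.0586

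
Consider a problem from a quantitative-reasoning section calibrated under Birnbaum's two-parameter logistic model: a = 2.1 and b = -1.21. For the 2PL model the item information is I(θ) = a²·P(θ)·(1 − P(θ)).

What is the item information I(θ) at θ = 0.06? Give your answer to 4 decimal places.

0.2678

P = 1/(1+e^{-2.6670}) = 0.9351
P(1−P) = 0.9351 × 0.0649 = 0.0607
I = a² × P(1−P) = 2.1² × 0.0607 = 0.26782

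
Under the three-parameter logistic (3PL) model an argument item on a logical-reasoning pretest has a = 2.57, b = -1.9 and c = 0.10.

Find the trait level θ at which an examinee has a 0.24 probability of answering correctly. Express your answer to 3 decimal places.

P(θ) = c + (1 − c) · 1 / (1 + exp(−a(θ − b)))
Remove guessing floor: (0.24 − 0.10)/(1 − 0.10) = 0.1556
logit = ln(0.1556/0.8444) = -1.6917
θ = b + logit/(a) = -1.9 + (-1.6917)/2.5700 = -2.5582

-2.558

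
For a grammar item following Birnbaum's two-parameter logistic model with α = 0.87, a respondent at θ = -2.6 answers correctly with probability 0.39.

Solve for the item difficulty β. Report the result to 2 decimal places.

-2.09

P(θ) = 1 / (1 + exp(−α(θ − β)))
logit(0.39) = ln(0.39/0.61) = -0.4473
β = θ − logit/(α) = -2.6 − (-0.4473)/0.8700 = -2.0858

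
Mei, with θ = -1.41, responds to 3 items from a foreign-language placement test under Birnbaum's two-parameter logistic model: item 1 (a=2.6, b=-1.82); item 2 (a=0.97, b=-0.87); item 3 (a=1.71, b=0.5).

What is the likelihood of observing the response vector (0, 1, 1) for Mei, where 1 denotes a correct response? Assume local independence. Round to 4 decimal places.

P(θ) = 1 / (1 + exp(−a(θ − b)))
P_1 = 1/(1+e^{-1.0660}) = 0.7438
P_2 = 1/(1+e^{0.5238}) = 0.3720
P_3 = 1/(1+e^{3.2661}) = 0.0368
L = (1−P_1) × P_2 × P_3 = 0.2562 × 0.3720 × 0.0368 = 0.00350

0.0035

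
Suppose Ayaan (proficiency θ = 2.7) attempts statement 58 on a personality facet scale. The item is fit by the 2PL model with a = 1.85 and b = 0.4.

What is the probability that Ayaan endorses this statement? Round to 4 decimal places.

0.9860

P(θ) = 1 / (1 + exp(−a(θ − b)))
Exponent: 1.85 × (2.7 − 0.4) = 4.2550
1/(1 + e^{-4.2550}) = 0.9860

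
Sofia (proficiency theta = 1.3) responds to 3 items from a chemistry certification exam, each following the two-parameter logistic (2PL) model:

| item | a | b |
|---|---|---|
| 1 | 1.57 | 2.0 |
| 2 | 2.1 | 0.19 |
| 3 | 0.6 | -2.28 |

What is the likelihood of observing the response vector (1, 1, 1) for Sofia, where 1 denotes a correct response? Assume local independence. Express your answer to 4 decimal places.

P(theta) = 1 / (1 + exp(−a(theta − b)))
P_1 = 1/(1+e^{1.0990}) = 0.2499
P_2 = 1/(1+e^{-2.3310}) = 0.9114
P_3 = 1/(1+e^{-2.1480}) = 0.8955
L = P_1 × P_2 × P_3 = 0.2499 × 0.9114 × 0.8955 = 0.20398

0.2040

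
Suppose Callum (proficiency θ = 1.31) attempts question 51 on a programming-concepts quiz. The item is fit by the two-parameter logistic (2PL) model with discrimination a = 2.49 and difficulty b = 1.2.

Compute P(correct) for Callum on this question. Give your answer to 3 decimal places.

0.568

P(θ) = 1 / (1 + exp(−a(θ − b)))
Exponent: 2.49 × (1.31 − 1.2) = 0.2739
1/(1 + e^{-0.2739}) = 0.5681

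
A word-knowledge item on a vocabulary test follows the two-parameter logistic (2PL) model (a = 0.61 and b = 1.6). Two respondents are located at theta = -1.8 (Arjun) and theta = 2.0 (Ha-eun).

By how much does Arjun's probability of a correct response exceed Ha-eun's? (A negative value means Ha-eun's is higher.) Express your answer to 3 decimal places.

-0.449

P(theta) = 1 / (1 + exp(−a(theta − b)))
P(Arjun) = 0.1116  [exponent -2.0740]
P(Ha-eun) = 0.5607  [exponent 0.2440]
Difference = 0.1116 − 0.5607 = -0.4490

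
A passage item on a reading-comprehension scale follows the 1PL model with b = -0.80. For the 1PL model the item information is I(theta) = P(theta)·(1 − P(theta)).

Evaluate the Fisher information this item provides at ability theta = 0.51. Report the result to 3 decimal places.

0.167

P = 1/(1+e^{-1.3100}) = 0.7875
P(1−P) = 0.7875 × 0.2125 = 0.1673
I = P(1−P) = 0.16734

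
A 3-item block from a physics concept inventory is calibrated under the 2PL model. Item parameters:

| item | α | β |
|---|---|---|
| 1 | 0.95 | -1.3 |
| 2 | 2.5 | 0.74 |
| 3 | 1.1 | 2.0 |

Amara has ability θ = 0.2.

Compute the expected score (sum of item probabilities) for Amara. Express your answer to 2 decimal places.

1.13

P(θ) = 1 / (1 + exp(−α(θ − β)))
P_1 = 1/(1+e^{-1.4250}) = 0.8061
P_2 = 1/(1+e^{1.3500}) = 0.2059
P_3 = 1/(1+e^{1.9800}) = 0.1213
E[score] = 0.8061 + 0.2059 + 0.1213 = 1.1333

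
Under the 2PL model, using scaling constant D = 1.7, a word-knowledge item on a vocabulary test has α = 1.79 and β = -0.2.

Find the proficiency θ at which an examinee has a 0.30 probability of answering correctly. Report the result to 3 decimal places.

P(θ) = 1 / (1 + exp(−D·α(θ − β)))
logit = ln(0.3000/0.7000) = -0.8473
θ = β + logit/(1.7·α) = -0.2 + (-0.8473)/3.0430 = -0.4784

-0.478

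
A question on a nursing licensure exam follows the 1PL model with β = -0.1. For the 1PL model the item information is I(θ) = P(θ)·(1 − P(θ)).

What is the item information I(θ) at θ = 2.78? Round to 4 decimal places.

0.0503

P = 1/(1+e^{-2.8800}) = 0.9468
P(1−P) = 0.9468 × 0.0532 = 0.0503
I = P(1−P) = 0.05033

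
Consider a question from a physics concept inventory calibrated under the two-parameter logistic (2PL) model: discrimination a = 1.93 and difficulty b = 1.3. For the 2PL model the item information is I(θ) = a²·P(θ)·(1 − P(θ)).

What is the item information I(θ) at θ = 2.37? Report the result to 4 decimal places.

P = 1/(1+e^{-2.0651}) = 0.8875
P(1−P) = 0.8875 × 0.1125 = 0.0999
I = a² × P(1−P) = 1.93² × 0.0999 = 0.37201

0.3720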